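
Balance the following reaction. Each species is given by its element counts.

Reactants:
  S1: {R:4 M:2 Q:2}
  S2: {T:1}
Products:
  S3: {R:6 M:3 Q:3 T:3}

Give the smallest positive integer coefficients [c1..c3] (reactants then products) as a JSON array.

R: 3·4+6·0 = 12 | 2·6 = 12
M: 3·2+6·0 = 6 | 2·3 = 6
Q: 3·2+6·0 = 6 | 2·3 = 6
T: 3·0+6·1 = 6 | 2·3 = 6
gcd(3,6,2) = 1

Coefficients: [3, 6, 2]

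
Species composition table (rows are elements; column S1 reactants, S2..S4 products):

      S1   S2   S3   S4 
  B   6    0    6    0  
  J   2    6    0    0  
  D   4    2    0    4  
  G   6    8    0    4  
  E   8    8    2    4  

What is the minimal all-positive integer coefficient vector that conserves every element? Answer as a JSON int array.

Coefficients: [6, 2, 6, 5]

B: 6·6 = 36 | 2·0+6·6+5·0 = 36
J: 6·2 = 12 | 2·6+6·0+5·0 = 12
D: 6·4 = 24 | 2·2+6·0+5·4 = 24
G: 6·6 = 36 | 2·8+6·0+5·4 = 36
E: 6·8 = 48 | 2·8+6·2+5·4 = 48
gcd(6,2,6,5) = 1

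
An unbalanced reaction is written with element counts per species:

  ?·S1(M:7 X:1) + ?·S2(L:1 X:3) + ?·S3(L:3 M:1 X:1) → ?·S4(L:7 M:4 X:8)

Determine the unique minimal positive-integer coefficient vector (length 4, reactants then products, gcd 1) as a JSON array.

L: 1·0+6·1+5·3 = 21 | 3·7 = 21
M: 1·7+6·0+5·1 = 12 | 3·4 = 12
X: 1·1+6·3+5·1 = 24 | 3·8 = 24
gcd(1,6,5,3) = 1

Coefficients: [1, 6, 5, 3]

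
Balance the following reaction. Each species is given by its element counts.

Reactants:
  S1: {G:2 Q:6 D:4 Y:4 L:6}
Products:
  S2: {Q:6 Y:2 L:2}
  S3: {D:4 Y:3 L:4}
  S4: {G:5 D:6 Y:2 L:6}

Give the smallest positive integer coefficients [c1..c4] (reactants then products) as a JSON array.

Coefficients: [5, 5, 2, 2]

G: 5·2 = 10 | 5·0+2·0+2·5 = 10
Q: 5·6 = 30 | 5·6+2·0+2·0 = 30
D: 5·4 = 20 | 5·0+2·4+2·6 = 20
Y: 5·4 = 20 | 5·2+2·3+2·2 = 20
L: 5·6 = 30 | 5·2+2·4+2·6 = 30
gcd(5,5,2,2) = 1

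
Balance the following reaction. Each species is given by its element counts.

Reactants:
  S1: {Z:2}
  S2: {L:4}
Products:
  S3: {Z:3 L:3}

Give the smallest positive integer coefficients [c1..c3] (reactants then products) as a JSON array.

Z: 6·2+3·0 = 12 | 4·3 = 12
L: 6·0+3·4 = 12 | 4·3 = 12
gcd(6,3,4) = 1

Coefficients: [6, 3, 4]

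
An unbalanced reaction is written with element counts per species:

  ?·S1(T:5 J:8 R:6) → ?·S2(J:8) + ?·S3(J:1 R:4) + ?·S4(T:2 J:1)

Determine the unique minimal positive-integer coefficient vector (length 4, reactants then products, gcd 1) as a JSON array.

Coefficients: [2, 1, 3, 5]

T: 2·5 = 10 | 1·0+3·0+5·2 = 10
J: 2·8 = 16 | 1·8+3·1+5·1 = 16
R: 2·6 = 12 | 1·0+3·4+5·0 = 12
gcd(2,1,3,5) = 1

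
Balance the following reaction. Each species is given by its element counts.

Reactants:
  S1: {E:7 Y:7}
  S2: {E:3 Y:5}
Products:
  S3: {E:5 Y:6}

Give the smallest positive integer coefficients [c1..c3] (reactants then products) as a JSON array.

Coefficients: [1, 1, 2]

E: 1·7+1·3 = 10 | 2·5 = 10
Y: 1·7+1·5 = 12 | 2·6 = 12
gcd(1,1,2) = 1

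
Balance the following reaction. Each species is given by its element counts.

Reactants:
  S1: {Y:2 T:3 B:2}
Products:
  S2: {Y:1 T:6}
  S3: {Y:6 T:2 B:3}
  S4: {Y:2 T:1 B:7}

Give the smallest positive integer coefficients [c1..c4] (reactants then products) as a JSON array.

Coefficients: [5, 2, 1, 1]

Y: 5·2 = 10 | 2·1+1·6+1·2 = 10
T: 5·3 = 15 | 2·6+1·2+1·1 = 15
B: 5·2 = 10 | 2·0+1·3+1·7 = 10
gcd(5,2,1,1) = 1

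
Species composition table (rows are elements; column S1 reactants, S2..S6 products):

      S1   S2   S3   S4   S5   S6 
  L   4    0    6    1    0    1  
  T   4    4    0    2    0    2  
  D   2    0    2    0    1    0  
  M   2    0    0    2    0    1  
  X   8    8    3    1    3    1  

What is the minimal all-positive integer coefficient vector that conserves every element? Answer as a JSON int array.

L: 5·4 = 20 | 1·0+2·6+2·1+6·0+6·1 = 20
T: 5·4 = 20 | 1·4+2·0+2·2+6·0+6·2 = 20
D: 5·2 = 10 | 1·0+2·2+2·0+6·1+6·0 = 10
M: 5·2 = 10 | 1·0+2·0+2·2+6·0+6·1 = 10
X: 5·8 = 40 | 1·8+2·3+2·1+6·3+6·1 = 40
gcd(5,1,2,2,6,6) = 1

Coefficients: [5, 1, 2, 2, 6, 6]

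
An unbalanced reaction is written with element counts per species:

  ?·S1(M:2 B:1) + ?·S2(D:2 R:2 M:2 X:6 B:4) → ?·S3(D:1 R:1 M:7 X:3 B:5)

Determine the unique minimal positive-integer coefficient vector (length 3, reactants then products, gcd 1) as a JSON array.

Coefficients: [6, 1, 2]

D: 6·0+1·2 = 2 | 2·1 = 2
R: 6·0+1·2 = 2 | 2·1 = 2
M: 6·2+1·2 = 14 | 2·7 = 14
X: 6·0+1·6 = 6 | 2·3 = 6
B: 6·1+1·4 = 10 | 2·5 = 10
gcd(6,1,2) = 1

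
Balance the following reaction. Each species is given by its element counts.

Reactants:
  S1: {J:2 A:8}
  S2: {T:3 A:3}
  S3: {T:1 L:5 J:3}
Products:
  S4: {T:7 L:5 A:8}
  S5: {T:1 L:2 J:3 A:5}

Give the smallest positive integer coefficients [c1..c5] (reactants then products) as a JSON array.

Coefficients: [3, 3, 3, 1, 5]

T: 3·0+3·3+3·1 = 12 | 1·7+5·1 = 12
L: 3·0+3·0+3·5 = 15 | 1·5+5·2 = 15
J: 3·2+3·0+3·3 = 15 | 1·0+5·3 = 15
A: 3·8+3·3+3·0 = 33 | 1·8+5·5 = 33
gcd(3,3,3,1,5) = 1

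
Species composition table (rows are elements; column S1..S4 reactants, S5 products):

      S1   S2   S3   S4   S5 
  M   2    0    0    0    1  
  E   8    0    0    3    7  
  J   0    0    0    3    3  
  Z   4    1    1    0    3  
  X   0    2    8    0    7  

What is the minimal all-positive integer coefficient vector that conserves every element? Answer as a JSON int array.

M: 3·2+1·0+5·0+6·0 = 6 | 6·1 = 6
E: 3·8+1·0+5·0+6·3 = 42 | 6·7 = 42
J: 3·0+1·0+5·0+6·3 = 18 | 6·3 = 18
Z: 3·4+1·1+5·1+6·0 = 18 | 6·3 = 18
X: 3·0+1·2+5·8+6·0 = 42 | 6·7 = 42
gcd(3,1,5,6,6) = 1

Coefficients: [3, 1, 5, 6, 6]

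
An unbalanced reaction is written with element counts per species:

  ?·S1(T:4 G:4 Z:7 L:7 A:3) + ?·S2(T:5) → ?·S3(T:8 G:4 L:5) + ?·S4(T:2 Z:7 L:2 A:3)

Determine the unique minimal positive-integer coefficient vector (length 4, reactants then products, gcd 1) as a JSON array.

T: 5·4+6·5 = 50 | 5·8+5·2 = 50
G: 5·4+6·0 = 20 | 5·4+5·0 = 20
Z: 5·7+6·0 = 35 | 5·0+5·7 = 35
L: 5·7+6·0 = 35 | 5·5+5·2 = 35
A: 5·3+6·0 = 15 | 5·0+5·3 = 15
gcd(5,6,5,5) = 1

Coefficients: [5, 6, 5, 5]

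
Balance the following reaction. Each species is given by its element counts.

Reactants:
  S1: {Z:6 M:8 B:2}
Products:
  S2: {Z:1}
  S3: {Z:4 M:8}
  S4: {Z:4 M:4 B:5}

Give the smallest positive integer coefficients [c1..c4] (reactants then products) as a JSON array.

Z: 5·6 = 30 | 6·1+4·4+2·4 = 30
M: 5·8 = 40 | 6·0+4·8+2·4 = 40
B: 5·2 = 10 | 6·0+4·0+2·5 = 10
gcd(5,6,4,2) = 1

Coefficients: [5, 6, 4, 2]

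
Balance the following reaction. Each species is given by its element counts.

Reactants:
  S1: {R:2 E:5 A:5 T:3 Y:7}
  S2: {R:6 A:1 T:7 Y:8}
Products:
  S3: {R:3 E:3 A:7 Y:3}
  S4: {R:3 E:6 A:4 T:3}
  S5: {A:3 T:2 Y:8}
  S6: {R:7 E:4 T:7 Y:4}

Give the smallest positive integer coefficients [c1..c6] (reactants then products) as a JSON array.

R: 5·2+4·6 = 34 | 1·3+1·3+6·0+4·7 = 34
E: 5·5+4·0 = 25 | 1·3+1·6+6·0+4·4 = 25
A: 5·5+4·1 = 29 | 1·7+1·4+6·3+4·0 = 29
T: 5·3+4·7 = 43 | 1·0+1·3+6·2+4·7 = 43
Y: 5·7+4·8 = 67 | 1·3+1·0+6·8+4·4 = 67
gcd(5,4,1,1,6,4) = 1

Coefficients: [5, 4, 1, 1, 6, 4]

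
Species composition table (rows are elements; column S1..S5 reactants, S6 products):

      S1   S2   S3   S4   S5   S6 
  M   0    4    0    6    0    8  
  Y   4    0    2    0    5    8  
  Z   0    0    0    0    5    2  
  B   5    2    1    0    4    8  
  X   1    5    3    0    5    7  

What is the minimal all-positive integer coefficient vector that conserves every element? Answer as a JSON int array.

Coefficients: [5, 1, 5, 6, 2, 5]

M: 5·0+1·4+5·0+6·6+2·0 = 40 | 5·8 = 40
Y: 5·4+1·0+5·2+6·0+2·5 = 40 | 5·8 = 40
Z: 5·0+1·0+5·0+6·0+2·5 = 10 | 5·2 = 10
B: 5·5+1·2+5·1+6·0+2·4 = 40 | 5·8 = 40
X: 5·1+1·5+5·3+6·0+2·5 = 35 | 5·7 = 35
gcd(5,1,5,6,2,5) = 1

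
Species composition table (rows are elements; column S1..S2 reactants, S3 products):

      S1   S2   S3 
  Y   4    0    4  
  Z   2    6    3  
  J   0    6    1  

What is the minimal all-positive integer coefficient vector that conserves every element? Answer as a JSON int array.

Y: 6·4+1·0 = 24 | 6·4 = 24
Z: 6·2+1·6 = 18 | 6·3 = 18
J: 6·0+1·6 = 6 | 6·1 = 6
gcd(6,1,6) = 1

Coefficients: [6, 1, 6]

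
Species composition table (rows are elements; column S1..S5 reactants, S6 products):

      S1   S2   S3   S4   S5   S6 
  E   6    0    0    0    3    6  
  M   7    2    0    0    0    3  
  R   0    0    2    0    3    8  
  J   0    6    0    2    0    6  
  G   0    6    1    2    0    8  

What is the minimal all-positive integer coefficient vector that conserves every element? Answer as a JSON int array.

Coefficients: [1, 1, 6, 6, 4, 3]

E: 1·6+1·0+6·0+6·0+4·3 = 18 | 3·6 = 18
M: 1·7+1·2+6·0+6·0+4·0 = 9 | 3·3 = 9
R: 1·0+1·0+6·2+6·0+4·3 = 24 | 3·8 = 24
J: 1·0+1·6+6·0+6·2+4·0 = 18 | 3·6 = 18
G: 1·0+1·6+6·1+6·2+4·0 = 24 | 3·8 = 24
gcd(1,1,6,6,4,3) = 1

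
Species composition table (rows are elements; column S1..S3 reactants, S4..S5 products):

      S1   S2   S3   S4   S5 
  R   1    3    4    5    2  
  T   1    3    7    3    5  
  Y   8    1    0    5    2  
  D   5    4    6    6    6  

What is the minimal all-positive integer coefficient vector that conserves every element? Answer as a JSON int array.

Coefficients: [2, 5, 1, 3, 3]

R: 2·1+5·3+1·4 = 21 | 3·5+3·2 = 21
T: 2·1+5·3+1·7 = 24 | 3·3+3·5 = 24
Y: 2·8+5·1+1·0 = 21 | 3·5+3·2 = 21
D: 2·5+5·4+1·6 = 36 | 3·6+3·6 = 36
gcd(2,5,1,3,3) = 1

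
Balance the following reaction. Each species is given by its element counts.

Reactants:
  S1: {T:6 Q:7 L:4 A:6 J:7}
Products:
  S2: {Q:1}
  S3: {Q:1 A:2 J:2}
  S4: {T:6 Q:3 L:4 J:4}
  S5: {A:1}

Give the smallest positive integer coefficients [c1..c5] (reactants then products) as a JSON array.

Coefficients: [2, 5, 3, 2, 6]

T: 2·6 = 12 | 5·0+3·0+2·6+6·0 = 12
Q: 2·7 = 14 | 5·1+3·1+2·3+6·0 = 14
L: 2·4 = 8 | 5·0+3·0+2·4+6·0 = 8
A: 2·6 = 12 | 5·0+3·2+2·0+6·1 = 12
J: 2·7 = 14 | 5·0+3·2+2·4+6·0 = 14
gcd(2,5,3,2,6) = 1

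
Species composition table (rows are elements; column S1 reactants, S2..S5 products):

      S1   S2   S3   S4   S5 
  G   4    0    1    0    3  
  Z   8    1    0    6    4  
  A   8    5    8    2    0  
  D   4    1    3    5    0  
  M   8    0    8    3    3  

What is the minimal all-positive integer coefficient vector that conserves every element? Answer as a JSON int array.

G: 5·4 = 20 | 4·0+2·1+2·0+6·3 = 20
Z: 5·8 = 40 | 4·1+2·0+2·6+6·4 = 40
A: 5·8 = 40 | 4·5+2·8+2·2+6·0 = 40
D: 5·4 = 20 | 4·1+2·3+2·5+6·0 = 20
M: 5·8 = 40 | 4·0+2·8+2·3+6·3 = 40
gcd(5,4,2,2,6) = 1

Coefficients: [5, 4, 2, 2, 6]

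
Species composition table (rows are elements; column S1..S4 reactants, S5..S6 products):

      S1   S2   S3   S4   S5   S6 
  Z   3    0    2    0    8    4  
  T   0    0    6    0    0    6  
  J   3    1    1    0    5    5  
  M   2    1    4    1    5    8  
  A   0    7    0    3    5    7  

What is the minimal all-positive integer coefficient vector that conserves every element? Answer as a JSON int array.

Z: 4·3+1·0+2·2+4·0 = 16 | 1·8+2·4 = 16
T: 4·0+1·0+2·6+4·0 = 12 | 1·0+2·6 = 12
J: 4·3+1·1+2·1+4·0 = 15 | 1·5+2·5 = 15
M: 4·2+1·1+2·4+4·1 = 21 | 1·5+2·8 = 21
A: 4·0+1·7+2·0+4·3 = 19 | 1·5+2·7 = 19
gcd(4,1,2,4,1,2) = 1

Coefficients: [4, 1, 2, 4, 1, 2]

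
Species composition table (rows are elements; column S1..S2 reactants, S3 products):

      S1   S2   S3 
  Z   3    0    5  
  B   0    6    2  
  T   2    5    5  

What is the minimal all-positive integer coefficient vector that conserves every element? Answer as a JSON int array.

Z: 5·3+1·0 = 15 | 3·5 = 15
B: 5·0+1·6 = 6 | 3·2 = 6
T: 5·2+1·5 = 15 | 3·5 = 15
gcd(5,1,3) = 1

Coefficients: [5, 1, 3]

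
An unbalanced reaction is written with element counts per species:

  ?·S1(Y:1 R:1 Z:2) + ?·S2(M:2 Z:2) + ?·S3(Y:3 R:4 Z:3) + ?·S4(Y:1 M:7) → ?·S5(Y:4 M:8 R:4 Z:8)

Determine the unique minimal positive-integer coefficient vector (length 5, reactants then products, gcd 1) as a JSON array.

Y: 4·1+5·0+2·3+2·1 = 12 | 3·4 = 12
M: 4·0+5·2+2·0+2·7 = 24 | 3·8 = 24
R: 4·1+5·0+2·4+2·0 = 12 | 3·4 = 12
Z: 4·2+5·2+2·3+2·0 = 24 | 3·8 = 24
gcd(4,5,2,2,3) = 1

Coefficients: [4, 5, 2, 2, 3]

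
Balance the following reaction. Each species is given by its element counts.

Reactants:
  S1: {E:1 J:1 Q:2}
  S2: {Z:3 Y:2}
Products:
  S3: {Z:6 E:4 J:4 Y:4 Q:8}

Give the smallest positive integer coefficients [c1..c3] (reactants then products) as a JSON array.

Z: 4·0+2·3 = 6 | 1·6 = 6
E: 4·1+2·0 = 4 | 1·4 = 4
J: 4·1+2·0 = 4 | 1·4 = 4
Y: 4·0+2·2 = 4 | 1·4 = 4
Q: 4·2+2·0 = 8 | 1·8 = 8
gcd(4,2,1) = 1

Coefficients: [4, 2, 1]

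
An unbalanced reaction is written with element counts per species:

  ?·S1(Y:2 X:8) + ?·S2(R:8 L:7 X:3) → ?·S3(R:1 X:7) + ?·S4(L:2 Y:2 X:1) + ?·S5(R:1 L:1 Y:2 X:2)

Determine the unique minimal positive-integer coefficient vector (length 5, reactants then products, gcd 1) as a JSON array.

R: 5·0+1·8 = 8 | 5·1+2·0+3·1 = 8
L: 5·0+1·7 = 7 | 5·0+2·2+3·1 = 7
Y: 5·2+1·0 = 10 | 5·0+2·2+3·2 = 10
X: 5·8+1·3 = 43 | 5·7+2·1+3·2 = 43
gcd(5,1,5,2,3) = 1

Coefficients: [5, 1, 5, 2, 3]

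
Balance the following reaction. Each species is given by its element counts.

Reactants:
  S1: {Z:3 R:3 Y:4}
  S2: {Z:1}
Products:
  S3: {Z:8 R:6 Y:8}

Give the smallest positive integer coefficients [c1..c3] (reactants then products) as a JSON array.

Coefficients: [2, 2, 1]

Z: 2·3+2·1 = 8 | 1·8 = 8
R: 2·3+2·0 = 6 | 1·6 = 6
Y: 2·4+2·0 = 8 | 1·8 = 8
gcd(2,2,1) = 1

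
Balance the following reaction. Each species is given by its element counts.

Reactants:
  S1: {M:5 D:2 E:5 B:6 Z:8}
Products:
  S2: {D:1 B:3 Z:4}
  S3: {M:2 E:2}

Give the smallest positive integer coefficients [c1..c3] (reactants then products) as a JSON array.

Coefficients: [2, 4, 5]

M: 2·5 = 10 | 4·0+5·2 = 10
D: 2·2 = 4 | 4·1+5·0 = 4
E: 2·5 = 10 | 4·0+5·2 = 10
B: 2·6 = 12 | 4·3+5·0 = 12
Z: 2·8 = 16 | 4·4+5·0 = 16
gcd(2,4,5) = 1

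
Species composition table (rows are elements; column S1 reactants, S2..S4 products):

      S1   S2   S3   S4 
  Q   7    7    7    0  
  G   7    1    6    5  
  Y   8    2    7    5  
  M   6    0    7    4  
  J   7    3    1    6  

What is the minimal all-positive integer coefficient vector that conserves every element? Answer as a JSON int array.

Q: 5·7 = 35 | 3·7+2·7+4·0 = 35
G: 5·7 = 35 | 3·1+2·6+4·5 = 35
Y: 5·8 = 40 | 3·2+2·7+4·5 = 40
M: 5·6 = 30 | 3·0+2·7+4·4 = 30
J: 5·7 = 35 | 3·3+2·1+4·6 = 35
gcd(5,3,2,4) = 1

Coefficients: [5, 3, 2, 4]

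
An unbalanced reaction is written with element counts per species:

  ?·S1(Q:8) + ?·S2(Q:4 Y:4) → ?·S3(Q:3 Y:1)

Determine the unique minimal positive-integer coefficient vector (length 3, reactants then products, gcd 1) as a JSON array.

Q: 1·8+1·4 = 12 | 4·3 = 12
Y: 1·0+1·4 = 4 | 4·1 = 4
gcd(1,1,4) = 1

Coefficients: [1, 1, 4]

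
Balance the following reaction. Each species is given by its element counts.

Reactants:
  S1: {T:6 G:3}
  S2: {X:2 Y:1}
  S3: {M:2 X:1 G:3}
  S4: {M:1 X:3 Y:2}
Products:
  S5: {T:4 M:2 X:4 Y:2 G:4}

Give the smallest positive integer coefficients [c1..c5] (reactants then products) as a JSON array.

T: 2·6+2·0+2·0+2·0 = 12 | 3·4 = 12
M: 2·0+2·0+2·2+2·1 = 6 | 3·2 = 6
X: 2·0+2·2+2·1+2·3 = 12 | 3·4 = 12
Y: 2·0+2·1+2·0+2·2 = 6 | 3·2 = 6
G: 2·3+2·0+2·3+2·0 = 12 | 3·4 = 12
gcd(2,2,2,2,3) = 1

Coefficients: [2, 2, 2, 2, 3]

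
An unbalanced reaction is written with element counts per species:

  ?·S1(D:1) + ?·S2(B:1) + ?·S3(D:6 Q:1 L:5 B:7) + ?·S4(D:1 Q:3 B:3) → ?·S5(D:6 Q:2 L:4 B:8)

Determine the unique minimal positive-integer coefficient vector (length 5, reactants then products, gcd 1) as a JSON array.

D: 4·1+6·0+4·6+2·1 = 30 | 5·6 = 30
Q: 4·0+6·0+4·1+2·3 = 10 | 5·2 = 10
L: 4·0+6·0+4·5+2·0 = 20 | 5·4 = 20
B: 4·0+6·1+4·7+2·3 = 40 | 5·8 = 40
gcd(4,6,4,2,5) = 1

Coefficients: [4, 6, 4, 2, 5]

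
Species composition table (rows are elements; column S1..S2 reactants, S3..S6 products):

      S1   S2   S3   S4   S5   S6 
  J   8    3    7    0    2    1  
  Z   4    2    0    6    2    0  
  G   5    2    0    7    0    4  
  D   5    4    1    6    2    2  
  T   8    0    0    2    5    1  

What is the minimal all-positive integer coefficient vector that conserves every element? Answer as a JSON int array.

J: 4·8+3·3 = 41 | 4·7+2·0+5·2+3·1 = 41
Z: 4·4+3·2 = 22 | 4·0+2·6+5·2+3·0 = 22
G: 4·5+3·2 = 26 | 4·0+2·7+5·0+3·4 = 26
D: 4·5+3·4 = 32 | 4·1+2·6+5·2+3·2 = 32
T: 4·8+3·0 = 32 | 4·0+2·2+5·5+3·1 = 32
gcd(4,3,4,2,5,3) = 1

Coefficients: [4, 3, 4, 2, 5, 3]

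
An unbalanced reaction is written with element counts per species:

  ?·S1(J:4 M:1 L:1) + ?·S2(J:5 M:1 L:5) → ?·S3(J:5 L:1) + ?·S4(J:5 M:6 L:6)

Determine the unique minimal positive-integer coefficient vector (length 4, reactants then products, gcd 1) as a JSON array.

J: 5·4+1·5 = 25 | 4·5+1·5 = 25
M: 5·1+1·1 = 6 | 4·0+1·6 = 6
L: 5·1+1·5 = 10 | 4·1+1·6 = 10
gcd(5,1,4,1) = 1

Coefficients: [5, 1, 4, 1]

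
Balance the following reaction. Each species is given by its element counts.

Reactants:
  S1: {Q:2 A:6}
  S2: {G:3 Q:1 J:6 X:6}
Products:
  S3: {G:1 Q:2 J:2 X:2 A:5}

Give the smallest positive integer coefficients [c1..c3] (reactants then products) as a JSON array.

G: 5·0+2·3 = 6 | 6·1 = 6
Q: 5·2+2·1 = 12 | 6·2 = 12
J: 5·0+2·6 = 12 | 6·2 = 12
X: 5·0+2·6 = 12 | 6·2 = 12
A: 5·6+2·0 = 30 | 6·5 = 30
gcd(5,2,6) = 1

Coefficients: [5, 2, 6]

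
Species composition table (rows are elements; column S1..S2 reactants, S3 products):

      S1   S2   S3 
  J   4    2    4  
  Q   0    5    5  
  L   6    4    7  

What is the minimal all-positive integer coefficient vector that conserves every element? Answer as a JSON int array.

J: 1·4+2·2 = 8 | 2·4 = 8
Q: 1·0+2·5 = 10 | 2·5 = 10
L: 1·6+2·4 = 14 | 2·7 = 14
gcd(1,2,2) = 1

Coefficients: [1, 2, 2]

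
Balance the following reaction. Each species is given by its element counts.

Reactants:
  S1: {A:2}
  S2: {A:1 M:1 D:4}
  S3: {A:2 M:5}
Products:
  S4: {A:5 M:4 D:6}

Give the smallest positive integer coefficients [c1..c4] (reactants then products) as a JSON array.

A: 5·2+6·1+2·2 = 20 | 4·5 = 20
M: 5·0+6·1+2·5 = 16 | 4·4 = 16
D: 5·0+6·4+2·0 = 24 | 4·6 = 24
gcd(5,6,2,4) = 1

Coefficients: [5, 6, 2, 4]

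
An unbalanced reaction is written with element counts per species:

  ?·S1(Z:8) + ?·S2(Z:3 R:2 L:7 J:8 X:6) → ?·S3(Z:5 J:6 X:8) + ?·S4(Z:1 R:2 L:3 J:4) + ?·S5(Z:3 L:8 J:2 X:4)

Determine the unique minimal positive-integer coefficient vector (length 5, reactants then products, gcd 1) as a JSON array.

Coefficients: [1, 4, 2, 4, 2]

Z: 1·8+4·3 = 20 | 2·5+4·1+2·3 = 20
R: 1·0+4·2 = 8 | 2·0+4·2+2·0 = 8
L: 1·0+4·7 = 28 | 2·0+4·3+2·8 = 28
J: 1·0+4·8 = 32 | 2·6+4·4+2·2 = 32
X: 1·0+4·6 = 24 | 2·8+4·0+2·4 = 24
gcd(1,4,2,4,2) = 1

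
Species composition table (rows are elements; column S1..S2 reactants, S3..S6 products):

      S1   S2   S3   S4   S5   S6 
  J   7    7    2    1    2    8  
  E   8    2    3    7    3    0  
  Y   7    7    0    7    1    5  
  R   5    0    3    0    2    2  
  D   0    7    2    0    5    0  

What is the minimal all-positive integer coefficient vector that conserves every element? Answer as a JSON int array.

J: 5·7+3·7 = 56 | 3·2+4·1+3·2+5·8 = 56
E: 5·8+3·2 = 46 | 3·3+4·7+3·3+5·0 = 46
Y: 5·7+3·7 = 56 | 3·0+4·7+3·1+5·5 = 56
R: 5·5+3·0 = 25 | 3·3+4·0+3·2+5·2 = 25
D: 5·0+3·7 = 21 | 3·2+4·0+3·5+5·0 = 21
gcd(5,3,3,4,3,5) = 1

Coefficients: [5, 3, 3, 4, 3, 5]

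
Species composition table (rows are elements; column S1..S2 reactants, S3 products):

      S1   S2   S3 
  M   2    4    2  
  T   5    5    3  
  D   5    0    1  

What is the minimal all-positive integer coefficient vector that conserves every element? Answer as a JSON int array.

M: 1·2+2·4 = 10 | 5·2 = 10
T: 1·5+2·5 = 15 | 5·3 = 15
D: 1·5+2·0 = 5 | 5·1 = 5
gcd(1,2,5) = 1

Coefficients: [1, 2, 5]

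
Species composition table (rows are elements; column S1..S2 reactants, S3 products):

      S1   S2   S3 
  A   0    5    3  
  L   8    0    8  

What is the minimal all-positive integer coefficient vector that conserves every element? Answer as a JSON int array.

A: 5·0+3·5 = 15 | 5·3 = 15
L: 5·8+3·0 = 40 | 5·8 = 40
gcd(5,3,5) = 1

Coefficients: [5, 3, 5]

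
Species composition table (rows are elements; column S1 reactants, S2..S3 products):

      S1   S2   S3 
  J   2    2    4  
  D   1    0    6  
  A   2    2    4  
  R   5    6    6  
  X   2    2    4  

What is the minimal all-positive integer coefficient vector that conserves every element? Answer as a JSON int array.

J: 6·2 = 12 | 4·2+1·4 = 12
D: 6·1 = 6 | 4·0+1·6 = 6
A: 6·2 = 12 | 4·2+1·4 = 12
R: 6·5 = 30 | 4·6+1·6 = 30
X: 6·2 = 12 | 4·2+1·4 = 12
gcd(6,4,1) = 1

Coefficients: [6, 4, 1]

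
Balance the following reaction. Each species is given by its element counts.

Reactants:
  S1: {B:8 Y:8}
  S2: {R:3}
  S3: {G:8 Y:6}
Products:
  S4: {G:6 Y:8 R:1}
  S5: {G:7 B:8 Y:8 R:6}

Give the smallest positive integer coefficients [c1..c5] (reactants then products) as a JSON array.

Coefficients: [2, 5, 4, 3, 2]

G: 2·0+5·0+4·8 = 32 | 3·6+2·7 = 32
B: 2·8+5·0+4·0 = 16 | 3·0+2·8 = 16
Y: 2·8+5·0+4·6 = 40 | 3·8+2·8 = 40
R: 2·0+5·3+4·0 = 15 | 3·1+2·6 = 15
gcd(2,5,4,3,2) = 1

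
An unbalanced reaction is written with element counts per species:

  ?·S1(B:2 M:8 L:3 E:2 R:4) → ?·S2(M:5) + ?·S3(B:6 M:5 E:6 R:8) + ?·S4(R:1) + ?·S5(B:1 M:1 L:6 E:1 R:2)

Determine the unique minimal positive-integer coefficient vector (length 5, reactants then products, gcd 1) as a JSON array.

B: 4·2 = 8 | 5·0+1·6+4·0+2·1 = 8
M: 4·8 = 32 | 5·5+1·5+4·0+2·1 = 32
L: 4·3 = 12 | 5·0+1·0+4·0+2·6 = 12
E: 4·2 = 8 | 5·0+1·6+4·0+2·1 = 8
R: 4·4 = 16 | 5·0+1·8+4·1+2·2 = 16
gcd(4,5,1,4,2) = 1

Coefficients: [4, 5, 1, 4, 2]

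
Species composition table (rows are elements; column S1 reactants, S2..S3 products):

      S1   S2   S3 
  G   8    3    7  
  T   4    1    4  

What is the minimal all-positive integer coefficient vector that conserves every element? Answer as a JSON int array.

Coefficients: [5, 4, 4]

G: 5·8 = 40 | 4·3+4·7 = 40
T: 5·4 = 20 | 4·1+4·4 = 20
gcd(5,4,4) = 1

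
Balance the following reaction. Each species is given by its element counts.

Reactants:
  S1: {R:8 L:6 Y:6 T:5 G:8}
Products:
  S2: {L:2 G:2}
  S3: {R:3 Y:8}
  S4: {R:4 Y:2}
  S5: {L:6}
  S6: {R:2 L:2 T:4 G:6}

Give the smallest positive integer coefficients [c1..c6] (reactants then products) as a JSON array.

Coefficients: [4, 1, 2, 4, 2, 5]

R: 4·8 = 32 | 1·0+2·3+4·4+2·0+5·2 = 32
L: 4·6 = 24 | 1·2+2·0+4·0+2·6+5·2 = 24
Y: 4·6 = 24 | 1·0+2·8+4·2+2·0+5·0 = 24
T: 4·5 = 20 | 1·0+2·0+4·0+2·0+5·4 = 20
G: 4·8 = 32 | 1·2+2·0+4·0+2·0+5·6 = 32
gcd(4,1,2,4,2,5) = 1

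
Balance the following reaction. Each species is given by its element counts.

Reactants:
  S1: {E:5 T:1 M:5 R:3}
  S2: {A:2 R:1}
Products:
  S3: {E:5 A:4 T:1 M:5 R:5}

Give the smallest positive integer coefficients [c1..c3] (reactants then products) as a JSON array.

Coefficients: [1, 2, 1]

E: 1·5+2·0 = 5 | 1·5 = 5
A: 1·0+2·2 = 4 | 1·4 = 4
T: 1·1+2·0 = 1 | 1·1 = 1
M: 1·5+2·0 = 5 | 1·5 = 5
R: 1·3+2·1 = 5 | 1·5 = 5
gcd(1,2,1) = 1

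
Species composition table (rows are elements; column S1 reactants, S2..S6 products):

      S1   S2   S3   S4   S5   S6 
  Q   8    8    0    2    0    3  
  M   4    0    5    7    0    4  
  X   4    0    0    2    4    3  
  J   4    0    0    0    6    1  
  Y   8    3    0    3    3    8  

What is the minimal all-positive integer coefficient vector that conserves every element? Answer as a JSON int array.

Coefficients: [5, 4, 1, 1, 3, 2]

Q: 5·8 = 40 | 4·8+1·0+1·2+3·0+2·3 = 40
M: 5·4 = 20 | 4·0+1·5+1·7+3·0+2·4 = 20
X: 5·4 = 20 | 4·0+1·0+1·2+3·4+2·3 = 20
J: 5·4 = 20 | 4·0+1·0+1·0+3·6+2·1 = 20
Y: 5·8 = 40 | 4·3+1·0+1·3+3·3+2·8 = 40
gcd(5,4,1,1,3,2) = 1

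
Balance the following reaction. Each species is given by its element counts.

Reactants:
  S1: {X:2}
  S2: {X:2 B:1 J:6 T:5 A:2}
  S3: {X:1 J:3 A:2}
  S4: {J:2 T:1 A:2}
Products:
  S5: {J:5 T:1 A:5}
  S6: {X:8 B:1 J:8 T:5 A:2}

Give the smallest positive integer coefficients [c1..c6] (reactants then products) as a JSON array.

X: 6·2+3·2+6·1+4·0 = 24 | 4·0+3·8 = 24
B: 6·0+3·1+6·0+4·0 = 3 | 4·0+3·1 = 3
J: 6·0+3·6+6·3+4·2 = 44 | 4·5+3·8 = 44
T: 6·0+3·5+6·0+4·1 = 19 | 4·1+3·5 = 19
A: 6·0+3·2+6·2+4·2 = 26 | 4·5+3·2 = 26
gcd(6,3,6,4,4,3) = 1

Coefficients: [6, 3, 6, 4, 4, 3]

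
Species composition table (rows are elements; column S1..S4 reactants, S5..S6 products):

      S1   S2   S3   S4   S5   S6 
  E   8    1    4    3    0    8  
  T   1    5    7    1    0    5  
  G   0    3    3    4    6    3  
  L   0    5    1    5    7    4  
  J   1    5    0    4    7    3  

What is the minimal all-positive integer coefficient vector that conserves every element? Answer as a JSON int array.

Coefficients: [2, 2, 1, 6, 3, 5]

E: 2·8+2·1+1·4+6·3 = 40 | 3·0+5·8 = 40
T: 2·1+2·5+1·7+6·1 = 25 | 3·0+5·5 = 25
G: 2·0+2·3+1·3+6·4 = 33 | 3·6+5·3 = 33
L: 2·0+2·5+1·1+6·5 = 41 | 3·7+5·4 = 41
J: 2·1+2·5+1·0+6·4 = 36 | 3·7+5·3 = 36
gcd(2,2,1,6,3,5) = 1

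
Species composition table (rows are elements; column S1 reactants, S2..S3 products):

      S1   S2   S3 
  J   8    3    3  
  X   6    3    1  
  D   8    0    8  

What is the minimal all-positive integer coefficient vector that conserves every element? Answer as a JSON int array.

Coefficients: [3, 5, 3]

J: 3·8 = 24 | 5·3+3·3 = 24
X: 3·6 = 18 | 5·3+3·1 = 18
D: 3·8 = 24 | 5·0+3·8 = 24
gcd(3,5,3) = 1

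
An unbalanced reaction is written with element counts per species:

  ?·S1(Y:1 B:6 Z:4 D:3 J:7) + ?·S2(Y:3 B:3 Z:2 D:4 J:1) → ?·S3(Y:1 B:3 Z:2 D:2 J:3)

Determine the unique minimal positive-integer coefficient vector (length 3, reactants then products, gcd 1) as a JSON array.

Coefficients: [2, 1, 5]

Y: 2·1+1·3 = 5 | 5·1 = 5
B: 2·6+1·3 = 15 | 5·3 = 15
Z: 2·4+1·2 = 10 | 5·2 = 10
D: 2·3+1·4 = 10 | 5·2 = 10
J: 2·7+1·1 = 15 | 5·3 = 15
gcd(2,1,5) = 1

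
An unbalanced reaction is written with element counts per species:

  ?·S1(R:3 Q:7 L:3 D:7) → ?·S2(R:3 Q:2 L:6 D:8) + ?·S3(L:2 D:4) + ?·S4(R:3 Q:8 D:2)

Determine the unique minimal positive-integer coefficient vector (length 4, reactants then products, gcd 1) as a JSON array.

R: 6·3 = 18 | 1·3+6·0+5·3 = 18
Q: 6·7 = 42 | 1·2+6·0+5·8 = 42
L: 6·3 = 18 | 1·6+6·2+5·0 = 18
D: 6·7 = 42 | 1·8+6·4+5·2 = 42
gcd(6,1,6,5) = 1

Coefficients: [6, 1, 6, 5]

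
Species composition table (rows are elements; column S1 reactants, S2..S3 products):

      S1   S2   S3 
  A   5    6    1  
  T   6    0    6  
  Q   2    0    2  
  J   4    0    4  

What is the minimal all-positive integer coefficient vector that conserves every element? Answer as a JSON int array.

Coefficients: [3, 2, 3]

A: 3·5 = 15 | 2·6+3·1 = 15
T: 3·6 = 18 | 2·0+3·6 = 18
Q: 3·2 = 6 | 2·0+3·2 = 6
J: 3·4 = 12 | 2·0+3·4 = 12
gcd(3,2,3) = 1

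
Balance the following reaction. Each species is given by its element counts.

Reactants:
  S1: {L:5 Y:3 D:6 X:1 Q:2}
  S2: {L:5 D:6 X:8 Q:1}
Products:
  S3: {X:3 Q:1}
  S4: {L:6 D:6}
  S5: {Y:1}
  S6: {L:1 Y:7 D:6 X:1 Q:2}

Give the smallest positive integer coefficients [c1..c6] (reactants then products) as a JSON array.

Coefficients: [3, 2, 6, 4, 2, 1]

L: 3·5+2·5 = 25 | 6·0+4·6+2·0+1·1 = 25
Y: 3·3+2·0 = 9 | 6·0+4·0+2·1+1·7 = 9
D: 3·6+2·6 = 30 | 6·0+4·6+2·0+1·6 = 30
X: 3·1+2·8 = 19 | 6·3+4·0+2·0+1·1 = 19
Q: 3·2+2·1 = 8 | 6·1+4·0+2·0+1·2 = 8
gcd(3,2,6,4,2,1) = 1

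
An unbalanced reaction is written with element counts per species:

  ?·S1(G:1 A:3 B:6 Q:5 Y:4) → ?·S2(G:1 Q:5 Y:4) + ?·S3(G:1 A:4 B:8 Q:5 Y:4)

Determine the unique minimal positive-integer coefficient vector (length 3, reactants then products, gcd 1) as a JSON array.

G: 4·1 = 4 | 1·1+3·1 = 4
A: 4·3 = 12 | 1·0+3·4 = 12
B: 4·6 = 24 | 1·0+3·8 = 24
Q: 4·5 = 20 | 1·5+3·5 = 20
Y: 4·4 = 16 | 1·4+3·4 = 16
gcd(4,1,3) = 1

Coefficients: [4, 1, 3]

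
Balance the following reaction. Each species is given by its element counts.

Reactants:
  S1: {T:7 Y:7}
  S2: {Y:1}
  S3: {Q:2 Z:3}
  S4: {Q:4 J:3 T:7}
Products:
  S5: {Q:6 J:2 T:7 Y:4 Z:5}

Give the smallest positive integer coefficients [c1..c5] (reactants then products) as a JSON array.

Q: 1·0+5·0+5·2+2·4 = 18 | 3·6 = 18
J: 1·0+5·0+5·0+2·3 = 6 | 3·2 = 6
T: 1·7+5·0+5·0+2·7 = 21 | 3·7 = 21
Y: 1·7+5·1+5·0+2·0 = 12 | 3·4 = 12
Z: 1·0+5·0+5·3+2·0 = 15 | 3·5 = 15
gcd(1,5,5,2,3) = 1

Coefficients: [1, 5, 5, 2, 3]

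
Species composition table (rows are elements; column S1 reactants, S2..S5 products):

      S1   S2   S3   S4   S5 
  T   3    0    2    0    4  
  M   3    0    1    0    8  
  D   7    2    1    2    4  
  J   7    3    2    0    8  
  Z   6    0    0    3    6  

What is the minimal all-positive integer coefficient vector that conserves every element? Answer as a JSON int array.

T: 4·3 = 12 | 4·0+4·2+6·0+1·4 = 12
M: 4·3 = 12 | 4·0+4·1+6·0+1·8 = 12
D: 4·7 = 28 | 4·2+4·1+6·2+1·4 = 28
J: 4·7 = 28 | 4·3+4·2+6·0+1·8 = 28
Z: 4·6 = 24 | 4·0+4·0+6·3+1·6 = 24
gcd(4,4,4,6,1) = 1

Coefficients: [4, 4, 4, 6, 1]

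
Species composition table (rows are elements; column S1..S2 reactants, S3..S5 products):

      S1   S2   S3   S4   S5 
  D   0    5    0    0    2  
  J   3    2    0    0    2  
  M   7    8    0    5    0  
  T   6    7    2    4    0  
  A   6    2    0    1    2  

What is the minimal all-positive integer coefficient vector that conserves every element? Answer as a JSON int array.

D: 2·0+2·5 = 10 | 1·0+6·0+5·2 = 10
J: 2·3+2·2 = 10 | 1·0+6·0+5·2 = 10
M: 2·7+2·8 = 30 | 1·0+6·5+5·0 = 30
T: 2·6+2·7 = 26 | 1·2+6·4+5·0 = 26
A: 2·6+2·2 = 16 | 1·0+6·1+5·2 = 16
gcd(2,2,1,6,5) = 1

Coefficients: [2, 2, 1, 6, 5]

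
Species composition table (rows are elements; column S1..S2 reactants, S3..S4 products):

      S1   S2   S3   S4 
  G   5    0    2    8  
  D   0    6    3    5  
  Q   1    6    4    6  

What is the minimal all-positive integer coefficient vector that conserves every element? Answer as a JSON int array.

G: 6·5+4·0 = 30 | 3·2+3·8 = 30
D: 6·0+4·6 = 24 | 3·3+3·5 = 24
Q: 6·1+4·6 = 30 | 3·4+3·6 = 30
gcd(6,4,3,3) = 1

Coefficients: [6, 4, 3, 3]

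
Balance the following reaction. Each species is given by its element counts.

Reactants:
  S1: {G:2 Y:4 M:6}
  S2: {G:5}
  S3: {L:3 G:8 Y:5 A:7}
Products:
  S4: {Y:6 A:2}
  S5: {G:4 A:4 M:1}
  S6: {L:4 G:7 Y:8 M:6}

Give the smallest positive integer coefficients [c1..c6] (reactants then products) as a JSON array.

Coefficients: [4, 1, 4, 2, 6, 3]

L: 4·0+1·0+4·3 = 12 | 2·0+6·0+3·4 = 12
G: 4·2+1·5+4·8 = 45 | 2·0+6·4+3·7 = 45
Y: 4·4+1·0+4·5 = 36 | 2·6+6·0+3·8 = 36
A: 4·0+1·0+4·7 = 28 | 2·2+6·4+3·0 = 28
M: 4·6+1·0+4·0 = 24 | 2·0+6·1+3·6 = 24
gcd(4,1,4,2,6,3) = 1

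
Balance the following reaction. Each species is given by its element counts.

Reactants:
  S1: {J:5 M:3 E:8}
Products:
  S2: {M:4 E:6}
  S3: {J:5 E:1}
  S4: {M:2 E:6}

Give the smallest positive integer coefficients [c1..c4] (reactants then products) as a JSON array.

Coefficients: [6, 2, 6, 5]

J: 6·5 = 30 | 2·0+6·5+5·0 = 30
M: 6·3 = 18 | 2·4+6·0+5·2 = 18
E: 6·8 = 48 | 2·6+6·1+5·6 = 48
gcd(6,2,6,5) = 1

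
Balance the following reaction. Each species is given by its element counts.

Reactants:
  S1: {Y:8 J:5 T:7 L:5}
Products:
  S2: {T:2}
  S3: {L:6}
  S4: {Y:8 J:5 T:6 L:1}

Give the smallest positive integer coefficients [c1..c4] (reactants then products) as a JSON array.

Y: 6·8 = 48 | 3·0+4·0+6·8 = 48
J: 6·5 = 30 | 3·0+4·0+6·5 = 30
T: 6·7 = 42 | 3·2+4·0+6·6 = 42
L: 6·5 = 30 | 3·0+4·6+6·1 = 30
gcd(6,3,4,6) = 1

Coefficients: [6, 3, 4, 6]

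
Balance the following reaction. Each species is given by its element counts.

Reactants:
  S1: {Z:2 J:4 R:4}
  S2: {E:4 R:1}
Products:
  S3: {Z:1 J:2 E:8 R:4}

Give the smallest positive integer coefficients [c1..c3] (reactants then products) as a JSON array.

Coefficients: [1, 4, 2]

Z: 1·2+4·0 = 2 | 2·1 = 2
J: 1·4+4·0 = 4 | 2·2 = 4
E: 1·0+4·4 = 16 | 2·8 = 16
R: 1·4+4·1 = 8 | 2·4 = 8
gcd(1,4,2) = 1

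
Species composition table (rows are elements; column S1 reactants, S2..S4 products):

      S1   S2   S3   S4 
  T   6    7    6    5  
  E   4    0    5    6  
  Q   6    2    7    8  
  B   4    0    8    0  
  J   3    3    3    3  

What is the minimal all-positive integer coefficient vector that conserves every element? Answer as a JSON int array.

T: 4·6 = 24 | 1·7+2·6+1·5 = 24
E: 4·4 = 16 | 1·0+2·5+1·6 = 16
Q: 4·6 = 24 | 1·2+2·7+1·8 = 24
B: 4·4 = 16 | 1·0+2·8+1·0 = 16
J: 4·3 = 12 | 1·3+2·3+1·3 = 12
gcd(4,1,2,1) = 1

Coefficients: [4, 1, 2, 1]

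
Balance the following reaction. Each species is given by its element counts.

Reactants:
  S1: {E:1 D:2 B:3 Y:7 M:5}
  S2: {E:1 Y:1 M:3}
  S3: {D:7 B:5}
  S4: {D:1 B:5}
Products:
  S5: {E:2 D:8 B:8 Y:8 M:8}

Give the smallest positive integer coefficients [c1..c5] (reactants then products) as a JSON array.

Coefficients: [6, 6, 5, 1, 6]

E: 6·1+6·1+5·0+1·0 = 12 | 6·2 = 12
D: 6·2+6·0+5·7+1·1 = 48 | 6·8 = 48
B: 6·3+6·0+5·5+1·5 = 48 | 6·8 = 48
Y: 6·7+6·1+5·0+1·0 = 48 | 6·8 = 48
M: 6·5+6·3+5·0+1·0 = 48 | 6·8 = 48
gcd(6,6,5,1,6) = 1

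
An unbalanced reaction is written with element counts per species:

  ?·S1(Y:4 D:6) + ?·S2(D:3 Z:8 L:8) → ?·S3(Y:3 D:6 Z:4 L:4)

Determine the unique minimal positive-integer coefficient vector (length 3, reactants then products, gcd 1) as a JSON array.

Y: 3·4+2·0 = 12 | 4·3 = 12
D: 3·6+2·3 = 24 | 4·6 = 24
Z: 3·0+2·8 = 16 | 4·4 = 16
L: 3·0+2·8 = 16 | 4·4 = 16
gcd(3,2,4) = 1

Coefficients: [3, 2, 4]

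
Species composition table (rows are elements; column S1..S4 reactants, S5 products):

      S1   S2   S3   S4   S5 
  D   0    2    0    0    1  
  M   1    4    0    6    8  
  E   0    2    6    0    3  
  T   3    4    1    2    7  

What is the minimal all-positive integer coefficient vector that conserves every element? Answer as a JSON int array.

Coefficients: [6, 3, 2, 5, 6]

D: 6·0+3·2+2·0+5·0 = 6 | 6·1 = 6
M: 6·1+3·4+2·0+5·6 = 48 | 6·8 = 48
E: 6·0+3·2+2·6+5·0 = 18 | 6·3 = 18
T: 6·3+3·4+2·1+5·2 = 42 | 6·7 = 42
gcd(6,3,2,5,6) = 1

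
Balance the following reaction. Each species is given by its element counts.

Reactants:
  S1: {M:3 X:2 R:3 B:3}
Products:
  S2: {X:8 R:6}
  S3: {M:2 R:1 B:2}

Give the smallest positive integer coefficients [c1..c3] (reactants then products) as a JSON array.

Coefficients: [4, 1, 6]

M: 4·3 = 12 | 1·0+6·2 = 12
X: 4·2 = 8 | 1·8+6·0 = 8
R: 4·3 = 12 | 1·6+6·1 = 12
B: 4·3 = 12 | 1·0+6·2 = 12
gcd(4,1,6) = 1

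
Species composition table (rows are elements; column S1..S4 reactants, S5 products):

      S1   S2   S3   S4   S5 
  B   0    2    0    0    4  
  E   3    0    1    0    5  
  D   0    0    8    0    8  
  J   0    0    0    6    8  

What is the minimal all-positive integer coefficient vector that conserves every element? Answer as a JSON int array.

B: 4·0+6·2+3·0+4·0 = 12 | 3·4 = 12
E: 4·3+6·0+3·1+4·0 = 15 | 3·5 = 15
D: 4·0+6·0+3·8+4·0 = 24 | 3·8 = 24
J: 4·0+6·0+3·0+4·6 = 24 | 3·8 = 24
gcd(4,6,3,4,3) = 1

Coefficients: [4, 6, 3, 4, 3]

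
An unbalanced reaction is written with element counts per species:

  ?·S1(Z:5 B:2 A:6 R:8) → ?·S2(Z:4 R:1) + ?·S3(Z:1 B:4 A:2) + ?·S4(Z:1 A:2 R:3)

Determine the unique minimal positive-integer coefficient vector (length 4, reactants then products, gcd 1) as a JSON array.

Coefficients: [2, 1, 1, 5]

Z: 2·5 = 10 | 1·4+1·1+5·1 = 10
B: 2·2 = 4 | 1·0+1·4+5·0 = 4
A: 2·6 = 12 | 1·0+1·2+5·2 = 12
R: 2·8 = 16 | 1·1+1·0+5·3 = 16
gcd(2,1,1,5) = 1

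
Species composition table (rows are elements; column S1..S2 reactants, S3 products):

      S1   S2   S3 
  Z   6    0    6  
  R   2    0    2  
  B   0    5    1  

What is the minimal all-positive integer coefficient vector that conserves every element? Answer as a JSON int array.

Coefficients: [5, 1, 5]

Z: 5·6+1·0 = 30 | 5·6 = 30
R: 5·2+1·0 = 10 | 5·2 = 10
B: 5·0+1·5 = 5 | 5·1 = 5
gcd(5,1,5) = 1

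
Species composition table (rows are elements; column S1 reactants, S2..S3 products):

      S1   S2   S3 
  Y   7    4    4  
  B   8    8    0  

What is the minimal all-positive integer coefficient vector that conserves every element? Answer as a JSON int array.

Coefficients: [4, 4, 3]

Y: 4·7 = 28 | 4·4+3·4 = 28
B: 4·8 = 32 | 4·8+3·0 = 32
gcd(4,4,3) = 1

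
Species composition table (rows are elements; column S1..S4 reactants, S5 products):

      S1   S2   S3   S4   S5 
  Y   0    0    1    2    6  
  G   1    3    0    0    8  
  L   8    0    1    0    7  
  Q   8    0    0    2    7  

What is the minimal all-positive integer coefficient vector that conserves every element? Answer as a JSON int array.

Coefficients: [1, 5, 6, 3, 2]

Y: 1·0+5·0+6·1+3·2 = 12 | 2·6 = 12
G: 1·1+5·3+6·0+3·0 = 16 | 2·8 = 16
L: 1·8+5·0+6·1+3·0 = 14 | 2·7 = 14
Q: 1·8+5·0+6·0+3·2 = 14 | 2·7 = 14
gcd(1,5,6,3,2) = 1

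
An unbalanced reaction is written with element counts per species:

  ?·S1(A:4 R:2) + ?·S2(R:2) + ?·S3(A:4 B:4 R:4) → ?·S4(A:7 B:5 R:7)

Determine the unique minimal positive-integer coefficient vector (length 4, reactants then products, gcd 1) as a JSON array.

A: 2·4+2·0+5·4 = 28 | 4·7 = 28
B: 2·0+2·0+5·4 = 20 | 4·5 = 20
R: 2·2+2·2+5·4 = 28 | 4·7 = 28
gcd(2,2,5,4) = 1

Coefficients: [2, 2, 5, 4]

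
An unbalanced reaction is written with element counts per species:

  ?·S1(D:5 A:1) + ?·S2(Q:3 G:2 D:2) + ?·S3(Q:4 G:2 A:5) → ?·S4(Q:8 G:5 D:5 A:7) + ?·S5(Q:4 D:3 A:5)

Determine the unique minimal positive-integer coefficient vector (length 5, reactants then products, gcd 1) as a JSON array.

Q: 3·0+4·3+6·4 = 36 | 4·8+1·4 = 36
G: 3·0+4·2+6·2 = 20 | 4·5+1·0 = 20
D: 3·5+4·2+6·0 = 23 | 4·5+1·3 = 23
A: 3·1+4·0+6·5 = 33 | 4·7+1·5 = 33
gcd(3,4,6,4,1) = 1

Coefficients: [3, 4, 6, 4, 1]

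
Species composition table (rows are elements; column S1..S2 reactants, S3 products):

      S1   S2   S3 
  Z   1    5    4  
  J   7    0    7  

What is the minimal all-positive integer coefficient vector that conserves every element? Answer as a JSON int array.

Z: 5·1+3·5 = 20 | 5·4 = 20
J: 5·7+3·0 = 35 | 5·7 = 35
gcd(5,3,5) = 1

Coefficients: [5, 3, 5]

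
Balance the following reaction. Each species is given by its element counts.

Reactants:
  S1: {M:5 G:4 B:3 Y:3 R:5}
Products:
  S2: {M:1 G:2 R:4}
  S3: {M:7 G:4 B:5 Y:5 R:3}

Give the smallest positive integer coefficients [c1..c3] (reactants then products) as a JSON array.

Coefficients: [5, 4, 3]

M: 5·5 = 25 | 4·1+3·7 = 25
G: 5·4 = 20 | 4·2+3·4 = 20
B: 5·3 = 15 | 4·0+3·5 = 15
Y: 5·3 = 15 | 4·0+3·5 = 15
R: 5·5 = 25 | 4·4+3·3 = 25
gcd(5,4,3) = 1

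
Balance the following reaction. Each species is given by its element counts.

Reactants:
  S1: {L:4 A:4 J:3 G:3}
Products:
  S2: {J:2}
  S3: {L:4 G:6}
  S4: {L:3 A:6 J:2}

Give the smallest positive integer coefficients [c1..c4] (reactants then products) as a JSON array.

L: 6·4 = 24 | 5·0+3·4+4·3 = 24
A: 6·4 = 24 | 5·0+3·0+4·6 = 24
J: 6·3 = 18 | 5·2+3·0+4·2 = 18
G: 6·3 = 18 | 5·0+3·6+4·0 = 18
gcd(6,5,3,4) = 1

Coefficients: [6, 5, 3, 4]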